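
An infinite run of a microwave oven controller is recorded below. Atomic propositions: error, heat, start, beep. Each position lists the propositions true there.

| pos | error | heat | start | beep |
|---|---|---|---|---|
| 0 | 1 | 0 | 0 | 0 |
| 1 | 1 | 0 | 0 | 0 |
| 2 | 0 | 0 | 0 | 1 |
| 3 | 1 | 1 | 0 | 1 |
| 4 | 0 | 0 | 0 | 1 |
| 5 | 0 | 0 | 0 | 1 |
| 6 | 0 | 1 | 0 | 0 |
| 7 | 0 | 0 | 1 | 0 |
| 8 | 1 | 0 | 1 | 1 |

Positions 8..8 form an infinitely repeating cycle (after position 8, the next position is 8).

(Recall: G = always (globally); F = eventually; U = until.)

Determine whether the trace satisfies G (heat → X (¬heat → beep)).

heat → X (¬heat → beep) must hold at every position from 0 onward. It fails at position 6, so G (heat → X (¬heat → beep)) is false.
Positions where heat holds: 3, 6.
Check X (¬heat → beep) at each: 3→ok, 6→fails.

No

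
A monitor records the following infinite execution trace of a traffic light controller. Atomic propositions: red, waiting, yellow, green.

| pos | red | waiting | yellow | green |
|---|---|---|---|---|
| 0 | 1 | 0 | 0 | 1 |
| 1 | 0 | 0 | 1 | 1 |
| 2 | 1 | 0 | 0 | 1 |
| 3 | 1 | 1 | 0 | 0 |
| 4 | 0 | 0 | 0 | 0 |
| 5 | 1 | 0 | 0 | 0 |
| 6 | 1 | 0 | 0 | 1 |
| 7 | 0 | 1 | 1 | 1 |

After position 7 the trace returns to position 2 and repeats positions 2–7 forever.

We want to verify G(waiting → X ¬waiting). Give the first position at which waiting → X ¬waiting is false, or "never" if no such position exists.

never

waiting → X ¬waiting holds at every position 0..7, and those are all the positions the trace ever visits, so the invariant G(waiting → X ¬waiting) is never violated.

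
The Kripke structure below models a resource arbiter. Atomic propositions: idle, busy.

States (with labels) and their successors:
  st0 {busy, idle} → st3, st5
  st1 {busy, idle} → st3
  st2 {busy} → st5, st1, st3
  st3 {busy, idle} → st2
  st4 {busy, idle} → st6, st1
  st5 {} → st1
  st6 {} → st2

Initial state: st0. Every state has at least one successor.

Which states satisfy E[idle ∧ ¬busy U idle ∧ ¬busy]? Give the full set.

none

States satisfying idle ∧ ¬busy: ∅.
States satisfying E[idle ∧ ¬busy U idle ∧ ¬busy]: ∅.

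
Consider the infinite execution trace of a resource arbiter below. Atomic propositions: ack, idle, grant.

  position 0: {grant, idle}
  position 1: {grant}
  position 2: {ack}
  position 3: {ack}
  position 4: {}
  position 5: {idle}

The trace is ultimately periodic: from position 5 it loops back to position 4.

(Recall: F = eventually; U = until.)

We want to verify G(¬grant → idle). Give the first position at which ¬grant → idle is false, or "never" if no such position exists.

Check ¬grant → idle at each position in order: 0 ✓, 1 ✓.
At position 2 the labels are {ack}, so ¬grant → idle is false there. This is the first violation.

2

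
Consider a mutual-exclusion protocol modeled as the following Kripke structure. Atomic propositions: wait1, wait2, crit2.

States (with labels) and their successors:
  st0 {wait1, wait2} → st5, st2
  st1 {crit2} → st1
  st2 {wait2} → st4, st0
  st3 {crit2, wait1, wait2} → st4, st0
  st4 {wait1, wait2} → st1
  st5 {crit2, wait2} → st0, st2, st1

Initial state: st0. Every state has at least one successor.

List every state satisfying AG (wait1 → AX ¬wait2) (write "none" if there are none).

States satisfying wait1 → AX ¬wait2: {st1, st2, st4, st5}.
States satisfying AG (wait1 → AX ¬wait2): {st1, st4}.

{st1, st4}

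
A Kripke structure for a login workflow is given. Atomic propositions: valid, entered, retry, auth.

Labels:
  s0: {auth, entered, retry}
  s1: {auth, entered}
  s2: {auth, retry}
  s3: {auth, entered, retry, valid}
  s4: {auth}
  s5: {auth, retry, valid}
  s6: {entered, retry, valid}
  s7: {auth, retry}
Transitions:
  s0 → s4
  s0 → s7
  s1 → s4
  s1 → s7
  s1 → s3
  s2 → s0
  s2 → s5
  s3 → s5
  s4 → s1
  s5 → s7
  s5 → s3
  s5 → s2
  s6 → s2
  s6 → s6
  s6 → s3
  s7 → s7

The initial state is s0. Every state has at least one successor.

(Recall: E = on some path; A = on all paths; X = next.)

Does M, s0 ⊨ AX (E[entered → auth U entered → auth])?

States satisfying E[entered → auth U entered → auth]: {s0, s1, s2, s3, s4, s5, s7}.
States satisfying AX (E[entered → auth U entered → auth]): {s0, s1, s2, s3, s4, s5, s7}.
s0 ∈ Sat(AX (E[entered → auth U entered → auth])).

Yes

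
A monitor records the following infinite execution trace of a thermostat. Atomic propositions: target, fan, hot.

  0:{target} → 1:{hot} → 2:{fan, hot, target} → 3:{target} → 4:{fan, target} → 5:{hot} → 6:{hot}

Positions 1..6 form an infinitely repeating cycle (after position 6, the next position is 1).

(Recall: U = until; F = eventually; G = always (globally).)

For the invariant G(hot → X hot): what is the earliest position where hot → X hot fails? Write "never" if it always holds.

Check hot → X hot at each position in order: 0 ✓, 1 ✓.
At position 2 the labels are {fan, hot, target} and the next position 3 has {target}, so hot → X hot is false there. This is the first violation.

2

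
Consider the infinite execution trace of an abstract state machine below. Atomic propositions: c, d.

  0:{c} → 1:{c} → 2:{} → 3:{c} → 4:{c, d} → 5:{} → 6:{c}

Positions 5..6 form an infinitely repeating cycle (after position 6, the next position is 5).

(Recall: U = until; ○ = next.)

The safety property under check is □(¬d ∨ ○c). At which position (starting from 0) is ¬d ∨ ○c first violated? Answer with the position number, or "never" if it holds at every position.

Check ¬d ∨ ○c at each position in order: 0 ✓, 1 ✓, 2 ✓, 3 ✓.
At position 4 the labels are {c, d} and the next position 5 has {}, so ¬d ∨ ○c is false there. This is the first violation.

4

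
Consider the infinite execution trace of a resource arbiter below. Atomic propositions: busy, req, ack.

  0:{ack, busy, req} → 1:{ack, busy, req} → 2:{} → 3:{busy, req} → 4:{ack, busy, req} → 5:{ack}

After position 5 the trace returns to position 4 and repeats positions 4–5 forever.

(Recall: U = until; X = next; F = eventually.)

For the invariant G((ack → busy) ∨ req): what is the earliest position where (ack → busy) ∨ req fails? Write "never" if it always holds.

5

Check (ack → busy) ∨ req at each position in order: 0 ✓, 1 ✓, 2 ✓, 3 ✓, 4 ✓.
At position 5 the labels are {ack}, so (ack → busy) ∨ req is false there. This is the first violation.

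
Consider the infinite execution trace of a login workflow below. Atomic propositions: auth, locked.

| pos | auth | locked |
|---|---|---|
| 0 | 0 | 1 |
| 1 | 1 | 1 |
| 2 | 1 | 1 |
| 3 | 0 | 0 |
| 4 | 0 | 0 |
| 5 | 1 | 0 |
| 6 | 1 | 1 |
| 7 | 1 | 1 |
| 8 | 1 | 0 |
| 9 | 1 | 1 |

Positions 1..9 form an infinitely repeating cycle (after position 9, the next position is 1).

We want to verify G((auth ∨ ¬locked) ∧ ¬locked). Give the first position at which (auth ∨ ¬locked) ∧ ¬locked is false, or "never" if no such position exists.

At position 0 the labels are {locked}, so (auth ∨ ¬locked) ∧ ¬locked is false there. This is the first violation.

0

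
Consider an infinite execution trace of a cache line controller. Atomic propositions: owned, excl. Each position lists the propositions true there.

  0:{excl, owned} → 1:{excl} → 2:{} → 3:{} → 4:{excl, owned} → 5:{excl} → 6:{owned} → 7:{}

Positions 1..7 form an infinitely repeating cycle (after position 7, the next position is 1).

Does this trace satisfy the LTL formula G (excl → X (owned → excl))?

Does not hold

excl → X (owned → excl) must hold at every position from 0 onward. It fails at position 5, so G (excl → X (owned → excl)) is false.
Positions where excl holds: 0, 1, 4, 5.
Check X (owned → excl) at each: 0→ok, 1→ok, 4→ok, 5→fails.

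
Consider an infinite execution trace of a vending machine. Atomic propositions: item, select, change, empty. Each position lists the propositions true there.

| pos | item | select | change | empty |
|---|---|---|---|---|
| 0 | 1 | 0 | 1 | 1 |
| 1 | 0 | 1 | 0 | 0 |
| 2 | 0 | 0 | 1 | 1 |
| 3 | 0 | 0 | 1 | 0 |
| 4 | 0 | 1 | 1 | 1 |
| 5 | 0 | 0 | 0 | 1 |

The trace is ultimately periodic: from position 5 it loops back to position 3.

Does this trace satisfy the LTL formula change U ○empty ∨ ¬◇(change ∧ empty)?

Walking from position 0: ○empty first holds at position 1, and change holds at every earlier position along the way, so change U ○empty holds.
At position 0: change U ○empty is true; ¬◇(change ∧ empty) is false; so change U ○empty ∨ ¬◇(change ∧ empty) is true.

Holds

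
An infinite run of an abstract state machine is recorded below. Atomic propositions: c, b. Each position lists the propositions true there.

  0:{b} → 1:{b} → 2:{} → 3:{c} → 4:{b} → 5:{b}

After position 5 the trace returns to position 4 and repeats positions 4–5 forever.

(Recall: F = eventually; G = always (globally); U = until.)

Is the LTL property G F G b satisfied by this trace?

Satisfied

F G b holds at every position 0..5, and those are all positions ever visited, so G F G b holds.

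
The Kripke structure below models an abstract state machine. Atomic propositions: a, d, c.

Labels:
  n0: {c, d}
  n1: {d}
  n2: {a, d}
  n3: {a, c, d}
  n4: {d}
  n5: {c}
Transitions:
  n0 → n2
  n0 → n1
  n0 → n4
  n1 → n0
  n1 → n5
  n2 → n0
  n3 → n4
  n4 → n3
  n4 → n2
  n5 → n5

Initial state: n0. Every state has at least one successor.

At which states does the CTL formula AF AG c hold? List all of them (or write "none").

States satisfying AG c: {n5}.
States satisfying AF AG c: {n5}.

{n5}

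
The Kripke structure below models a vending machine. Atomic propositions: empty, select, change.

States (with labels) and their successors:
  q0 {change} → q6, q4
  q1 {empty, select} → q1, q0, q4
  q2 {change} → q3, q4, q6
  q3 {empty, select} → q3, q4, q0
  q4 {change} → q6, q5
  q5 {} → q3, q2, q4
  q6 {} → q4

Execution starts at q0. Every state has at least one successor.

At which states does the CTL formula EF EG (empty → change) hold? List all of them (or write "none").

States satisfying EG (empty → change): {q0, q2, q4, q5, q6}.
States satisfying EF EG (empty → change): {q0, q1, q2, q3, q4, q5, q6}.

{q0, q1, q2, q3, q4, q5, q6}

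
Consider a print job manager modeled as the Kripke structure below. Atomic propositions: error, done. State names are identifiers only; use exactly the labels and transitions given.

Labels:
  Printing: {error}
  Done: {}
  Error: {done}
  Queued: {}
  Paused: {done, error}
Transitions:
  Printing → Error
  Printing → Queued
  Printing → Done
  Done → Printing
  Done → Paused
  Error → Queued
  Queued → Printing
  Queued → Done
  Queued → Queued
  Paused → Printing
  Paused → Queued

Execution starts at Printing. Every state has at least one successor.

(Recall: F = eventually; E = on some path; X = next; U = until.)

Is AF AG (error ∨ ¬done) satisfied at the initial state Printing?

Does not hold

States satisfying AG (error ∨ ¬done): ∅.
States satisfying AF AG (error ∨ ¬done): ∅.
There is a path from Printing along which AG (error ∨ ¬done) never holds.
Printing ∉ Sat(AF AG (error ∨ ¬done)).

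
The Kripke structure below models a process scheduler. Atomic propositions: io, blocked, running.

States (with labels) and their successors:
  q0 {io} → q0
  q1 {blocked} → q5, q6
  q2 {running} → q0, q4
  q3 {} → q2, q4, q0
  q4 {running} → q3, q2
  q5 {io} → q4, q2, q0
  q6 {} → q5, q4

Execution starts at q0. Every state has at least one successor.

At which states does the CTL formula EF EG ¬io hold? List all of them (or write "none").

States satisfying EG ¬io: {q1, q2, q3, q4, q6}.
States satisfying EF EG ¬io: {q1, q2, q3, q4, q5, q6}.

{q1, q2, q3, q4, q5, q6}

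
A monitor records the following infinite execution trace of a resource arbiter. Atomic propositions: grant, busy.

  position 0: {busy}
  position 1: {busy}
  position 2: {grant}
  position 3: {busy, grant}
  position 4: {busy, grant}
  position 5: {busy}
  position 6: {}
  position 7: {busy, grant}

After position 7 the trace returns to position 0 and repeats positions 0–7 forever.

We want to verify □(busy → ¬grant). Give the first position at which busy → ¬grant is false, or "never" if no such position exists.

3

Check busy → ¬grant at each position in order: 0 ✓, 1 ✓, 2 ✓.
At position 3 the labels are {busy, grant}, so busy → ¬grant is false there. This is the first violation.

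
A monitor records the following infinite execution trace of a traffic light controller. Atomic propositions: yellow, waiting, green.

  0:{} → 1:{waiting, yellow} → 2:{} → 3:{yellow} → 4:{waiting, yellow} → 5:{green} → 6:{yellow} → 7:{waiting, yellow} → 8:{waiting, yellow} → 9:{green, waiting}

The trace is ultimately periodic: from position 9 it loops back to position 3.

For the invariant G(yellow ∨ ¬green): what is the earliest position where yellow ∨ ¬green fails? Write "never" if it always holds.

Check yellow ∨ ¬green at each position in order: 0 ✓, 1 ✓, 2 ✓, 3 ✓, 4 ✓.
At position 5 the labels are {green}, so yellow ∨ ¬green is false there. This is the first violation.

5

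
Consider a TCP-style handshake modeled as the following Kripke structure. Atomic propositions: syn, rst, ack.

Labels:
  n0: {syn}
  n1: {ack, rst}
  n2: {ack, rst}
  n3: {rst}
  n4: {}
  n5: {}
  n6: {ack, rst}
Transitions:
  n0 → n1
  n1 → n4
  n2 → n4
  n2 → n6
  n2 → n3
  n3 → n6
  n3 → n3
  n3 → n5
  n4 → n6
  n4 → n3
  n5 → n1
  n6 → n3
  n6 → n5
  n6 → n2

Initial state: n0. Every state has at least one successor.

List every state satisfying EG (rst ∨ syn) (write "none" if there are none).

States satisfying rst ∨ syn: {n0, n1, n2, n3, n6}.
States satisfying EG (rst ∨ syn): {n2, n3, n6}.

{n2, n3, n6}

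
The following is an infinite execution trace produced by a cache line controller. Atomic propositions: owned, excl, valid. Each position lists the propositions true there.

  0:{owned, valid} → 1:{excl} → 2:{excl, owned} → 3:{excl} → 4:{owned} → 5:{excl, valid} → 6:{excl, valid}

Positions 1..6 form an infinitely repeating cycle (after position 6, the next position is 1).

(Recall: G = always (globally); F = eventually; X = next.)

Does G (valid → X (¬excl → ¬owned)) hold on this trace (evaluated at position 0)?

valid → X (¬excl → ¬owned) holds at every position 0..6, and those are all positions ever visited, so G (valid → X (¬excl → ¬owned)) holds.
Positions where valid holds: 0, 5, 6.
Check X (¬excl → ¬owned) at each: 0→ok, 5→ok, 6→ok.

Holds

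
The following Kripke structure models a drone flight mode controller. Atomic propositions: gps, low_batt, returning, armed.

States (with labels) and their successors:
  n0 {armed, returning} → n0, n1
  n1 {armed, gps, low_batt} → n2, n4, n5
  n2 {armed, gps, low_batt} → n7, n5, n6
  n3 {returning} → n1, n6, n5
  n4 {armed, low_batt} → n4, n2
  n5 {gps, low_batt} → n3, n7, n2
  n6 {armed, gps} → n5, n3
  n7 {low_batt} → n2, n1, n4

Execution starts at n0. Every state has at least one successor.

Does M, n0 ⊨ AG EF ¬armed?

Holds

States satisfying EF ¬armed: {n0, n1, n2, n3, n4, n5, n6, n7}.
States satisfying AG EF ¬armed: {n0, n1, n2, n3, n4, n5, n6, n7}.
Every state reachable from n0 satisfies EF ¬armed.
n0 ∈ Sat(AG EF ¬armed).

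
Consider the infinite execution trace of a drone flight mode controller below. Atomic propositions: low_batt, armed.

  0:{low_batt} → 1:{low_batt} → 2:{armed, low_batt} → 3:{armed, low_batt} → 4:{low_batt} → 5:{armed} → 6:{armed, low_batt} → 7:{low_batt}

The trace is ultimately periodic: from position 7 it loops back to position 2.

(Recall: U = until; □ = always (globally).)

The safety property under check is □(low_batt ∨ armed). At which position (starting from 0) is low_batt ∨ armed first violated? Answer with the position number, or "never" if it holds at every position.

low_batt ∨ armed holds at every position 0..7, and those are all the positions the trace ever visits, so the invariant □(low_batt ∨ armed) is never violated.

never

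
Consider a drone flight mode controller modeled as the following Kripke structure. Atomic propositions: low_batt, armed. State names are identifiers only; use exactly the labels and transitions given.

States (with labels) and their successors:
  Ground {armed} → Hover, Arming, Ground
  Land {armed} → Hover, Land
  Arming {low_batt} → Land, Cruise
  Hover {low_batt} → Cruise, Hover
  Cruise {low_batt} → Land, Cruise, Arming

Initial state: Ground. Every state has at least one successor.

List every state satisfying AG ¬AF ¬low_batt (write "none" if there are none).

none

States satisfying ¬AF ¬low_batt: {Arming, Hover, Cruise}.
States satisfying AG ¬AF ¬low_batt: ∅.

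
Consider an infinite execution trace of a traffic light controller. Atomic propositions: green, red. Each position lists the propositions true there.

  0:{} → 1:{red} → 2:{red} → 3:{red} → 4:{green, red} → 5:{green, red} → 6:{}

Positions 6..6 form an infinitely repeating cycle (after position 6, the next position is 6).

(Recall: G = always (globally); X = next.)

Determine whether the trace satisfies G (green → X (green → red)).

green → X (green → red) holds at every position 0..6, and those are all positions ever visited, so G (green → X (green → red)) holds.
Positions where green holds: 4, 5.
Check X (green → red) at each: 4→ok, 5→ok.

Holds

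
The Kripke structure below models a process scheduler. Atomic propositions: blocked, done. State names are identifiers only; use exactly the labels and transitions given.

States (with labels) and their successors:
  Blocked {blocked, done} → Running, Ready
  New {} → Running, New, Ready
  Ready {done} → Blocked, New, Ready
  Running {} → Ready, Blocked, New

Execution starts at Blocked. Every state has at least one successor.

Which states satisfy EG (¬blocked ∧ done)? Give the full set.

States satisfying ¬blocked ∧ done: {Ready}.
States satisfying EG (¬blocked ∧ done): {Ready}.

{Ready}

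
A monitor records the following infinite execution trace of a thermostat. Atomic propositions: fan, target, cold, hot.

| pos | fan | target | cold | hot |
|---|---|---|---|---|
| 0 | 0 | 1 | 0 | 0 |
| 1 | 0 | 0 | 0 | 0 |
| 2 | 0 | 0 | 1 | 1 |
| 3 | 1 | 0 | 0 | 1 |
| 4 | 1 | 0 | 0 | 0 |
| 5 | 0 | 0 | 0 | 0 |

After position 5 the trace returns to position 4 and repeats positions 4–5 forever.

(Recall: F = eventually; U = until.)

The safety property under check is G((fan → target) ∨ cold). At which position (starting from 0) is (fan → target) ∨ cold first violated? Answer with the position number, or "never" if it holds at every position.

Check (fan → target) ∨ cold at each position in order: 0 ✓, 1 ✓, 2 ✓.
At position 3 the labels are {fan, hot}, so (fan → target) ∨ cold is false there. This is the first violation.

3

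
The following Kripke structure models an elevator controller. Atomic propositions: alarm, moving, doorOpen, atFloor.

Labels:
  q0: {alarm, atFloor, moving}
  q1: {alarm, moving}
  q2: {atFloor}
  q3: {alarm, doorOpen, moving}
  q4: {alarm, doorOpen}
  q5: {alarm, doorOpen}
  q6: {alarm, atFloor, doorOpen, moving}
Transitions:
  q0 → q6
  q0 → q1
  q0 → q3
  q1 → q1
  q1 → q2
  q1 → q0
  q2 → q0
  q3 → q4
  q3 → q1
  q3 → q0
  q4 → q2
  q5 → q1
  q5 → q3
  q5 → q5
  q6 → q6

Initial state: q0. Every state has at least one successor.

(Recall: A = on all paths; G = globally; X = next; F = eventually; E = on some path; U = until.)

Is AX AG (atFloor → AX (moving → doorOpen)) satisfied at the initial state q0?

No

States satisfying AG (atFloor → AX (moving → doorOpen)): {q6}.
States satisfying AX AG (atFloor → AX (moving → doorOpen)): {q6}.
q0 ∉ Sat(AX AG (atFloor → AX (moving → doorOpen))).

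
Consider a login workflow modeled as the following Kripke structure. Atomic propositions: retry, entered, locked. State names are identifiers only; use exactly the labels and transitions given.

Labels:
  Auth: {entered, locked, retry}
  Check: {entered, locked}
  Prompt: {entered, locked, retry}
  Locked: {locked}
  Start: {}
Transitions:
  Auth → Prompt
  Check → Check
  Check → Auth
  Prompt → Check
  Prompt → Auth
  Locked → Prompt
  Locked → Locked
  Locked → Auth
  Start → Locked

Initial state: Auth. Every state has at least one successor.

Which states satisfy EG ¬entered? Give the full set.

{Locked, Start}

States satisfying ¬entered: {Locked, Start}.
States satisfying EG ¬entered: {Locked, Start}.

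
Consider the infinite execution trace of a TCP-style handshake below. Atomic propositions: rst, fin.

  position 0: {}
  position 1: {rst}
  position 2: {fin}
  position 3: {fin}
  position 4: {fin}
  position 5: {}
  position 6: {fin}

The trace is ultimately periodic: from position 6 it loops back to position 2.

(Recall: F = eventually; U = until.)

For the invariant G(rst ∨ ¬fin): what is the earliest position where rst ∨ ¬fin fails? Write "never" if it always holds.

Check rst ∨ ¬fin at each position in order: 0 ✓, 1 ✓.
At position 2 the labels are {fin}, so rst ∨ ¬fin is false there. This is the first violation.

2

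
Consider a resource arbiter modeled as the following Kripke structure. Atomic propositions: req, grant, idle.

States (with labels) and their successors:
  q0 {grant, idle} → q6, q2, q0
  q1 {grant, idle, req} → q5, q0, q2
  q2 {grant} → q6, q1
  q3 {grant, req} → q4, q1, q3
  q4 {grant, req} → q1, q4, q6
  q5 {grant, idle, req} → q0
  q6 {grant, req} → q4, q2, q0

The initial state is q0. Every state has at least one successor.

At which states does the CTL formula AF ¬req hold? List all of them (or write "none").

States satisfying ¬req: {q0, q2}.
States satisfying AF ¬req: {q0, q1, q2, q5}.

{q0, q1, q2, q5}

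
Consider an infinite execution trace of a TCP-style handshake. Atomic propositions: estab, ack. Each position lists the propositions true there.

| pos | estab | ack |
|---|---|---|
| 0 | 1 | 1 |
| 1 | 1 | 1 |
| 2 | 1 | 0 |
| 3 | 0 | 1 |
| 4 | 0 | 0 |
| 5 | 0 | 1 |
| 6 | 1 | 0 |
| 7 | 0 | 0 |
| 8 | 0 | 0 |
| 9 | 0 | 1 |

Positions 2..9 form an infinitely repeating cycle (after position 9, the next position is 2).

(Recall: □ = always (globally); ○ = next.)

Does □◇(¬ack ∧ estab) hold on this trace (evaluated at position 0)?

◇(¬ack ∧ estab) holds at every position 0..9, and those are all positions ever visited, so □◇(¬ack ∧ estab) holds.

Holds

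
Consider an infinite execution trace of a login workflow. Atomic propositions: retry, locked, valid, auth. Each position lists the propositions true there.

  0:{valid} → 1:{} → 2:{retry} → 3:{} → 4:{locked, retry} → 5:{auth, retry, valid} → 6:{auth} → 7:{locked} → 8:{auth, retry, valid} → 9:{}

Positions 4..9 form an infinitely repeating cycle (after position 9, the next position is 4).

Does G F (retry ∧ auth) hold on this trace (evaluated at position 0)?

F (retry ∧ auth) holds at every position 0..9, and those are all positions ever visited, so G F (retry ∧ auth) holds.

Satisfied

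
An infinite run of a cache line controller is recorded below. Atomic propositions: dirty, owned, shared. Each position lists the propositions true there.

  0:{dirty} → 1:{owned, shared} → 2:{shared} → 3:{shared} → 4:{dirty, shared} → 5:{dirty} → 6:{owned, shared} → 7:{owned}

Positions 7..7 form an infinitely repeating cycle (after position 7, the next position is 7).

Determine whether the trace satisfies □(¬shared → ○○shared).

Does not hold

¬shared → ○○shared must hold at every position from 0 onward. It fails at position 5, so □(¬shared → ○○shared) is false.
Positions where ¬shared holds: 0, 5, 7.
Check ○○shared at each: 0→ok, 5→fails, 7→fails.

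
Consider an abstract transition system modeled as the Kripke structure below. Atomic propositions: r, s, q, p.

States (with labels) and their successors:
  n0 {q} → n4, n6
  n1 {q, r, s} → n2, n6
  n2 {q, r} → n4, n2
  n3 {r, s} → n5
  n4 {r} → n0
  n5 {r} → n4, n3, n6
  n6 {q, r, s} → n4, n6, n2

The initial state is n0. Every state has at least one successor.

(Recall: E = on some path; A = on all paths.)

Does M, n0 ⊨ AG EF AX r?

States satisfying EF AX r: {n0, n1, n2, n3, n4, n5, n6}.
States satisfying AG EF AX r: {n0, n1, n2, n3, n4, n5, n6}.
Every state reachable from n0 satisfies EF AX r.
n0 ∈ Sat(AG EF AX r).

Satisfied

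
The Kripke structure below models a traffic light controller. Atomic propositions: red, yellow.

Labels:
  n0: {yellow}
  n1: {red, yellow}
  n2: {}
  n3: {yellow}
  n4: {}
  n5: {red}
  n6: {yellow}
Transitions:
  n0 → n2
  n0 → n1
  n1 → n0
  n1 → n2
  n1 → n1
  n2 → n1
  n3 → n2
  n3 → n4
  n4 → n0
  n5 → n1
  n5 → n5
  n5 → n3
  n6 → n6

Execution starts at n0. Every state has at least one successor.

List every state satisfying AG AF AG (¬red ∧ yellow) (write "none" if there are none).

States satisfying AF AG (¬red ∧ yellow): {n6}.
States satisfying AG AF AG (¬red ∧ yellow): {n6}.

{n6}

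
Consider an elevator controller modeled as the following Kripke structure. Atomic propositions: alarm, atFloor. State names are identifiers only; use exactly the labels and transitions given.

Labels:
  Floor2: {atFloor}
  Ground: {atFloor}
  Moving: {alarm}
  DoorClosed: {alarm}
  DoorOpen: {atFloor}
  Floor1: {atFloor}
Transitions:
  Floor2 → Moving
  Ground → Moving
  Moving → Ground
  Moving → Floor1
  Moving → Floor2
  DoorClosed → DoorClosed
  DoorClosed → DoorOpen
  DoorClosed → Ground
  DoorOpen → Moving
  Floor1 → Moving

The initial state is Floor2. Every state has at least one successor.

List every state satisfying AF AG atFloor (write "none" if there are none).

States satisfying AG atFloor: ∅.
States satisfying AF AG atFloor: ∅.

none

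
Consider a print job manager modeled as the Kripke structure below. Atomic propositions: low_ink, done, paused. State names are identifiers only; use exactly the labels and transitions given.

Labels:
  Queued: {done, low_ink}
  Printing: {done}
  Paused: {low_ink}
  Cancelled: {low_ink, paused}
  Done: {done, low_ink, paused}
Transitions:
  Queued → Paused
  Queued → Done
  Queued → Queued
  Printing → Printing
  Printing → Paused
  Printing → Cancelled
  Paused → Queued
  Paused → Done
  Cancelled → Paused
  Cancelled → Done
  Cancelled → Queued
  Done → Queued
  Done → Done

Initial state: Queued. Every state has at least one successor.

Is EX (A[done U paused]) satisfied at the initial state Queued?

States satisfying A[done U paused]: {Cancelled, Done}.
States satisfying EX (A[done U paused]): {Queued, Printing, Paused, Cancelled, Done}.
Queued ∈ Sat(EX (A[done U paused])).

Yes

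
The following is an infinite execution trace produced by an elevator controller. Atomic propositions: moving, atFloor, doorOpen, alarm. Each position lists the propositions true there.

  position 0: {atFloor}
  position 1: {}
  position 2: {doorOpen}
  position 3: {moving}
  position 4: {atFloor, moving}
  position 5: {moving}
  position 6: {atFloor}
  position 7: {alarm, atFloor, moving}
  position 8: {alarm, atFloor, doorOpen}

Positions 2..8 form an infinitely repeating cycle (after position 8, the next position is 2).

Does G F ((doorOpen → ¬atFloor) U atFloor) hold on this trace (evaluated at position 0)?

F ((doorOpen → ¬atFloor) U atFloor) holds at every position 0..8, and those are all positions ever visited, so G F ((doorOpen → ¬atFloor) U atFloor) holds.

Satisfied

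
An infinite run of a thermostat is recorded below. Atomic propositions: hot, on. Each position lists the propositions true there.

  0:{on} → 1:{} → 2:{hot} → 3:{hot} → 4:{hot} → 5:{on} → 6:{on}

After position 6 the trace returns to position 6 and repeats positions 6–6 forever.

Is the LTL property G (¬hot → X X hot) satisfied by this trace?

¬hot → X X hot must hold at every position from 0 onward. It fails at position 5, so G (¬hot → X X hot) is false.
Positions where ¬hot holds: 0, 1, 5, 6.
Check X X hot at each: 0→ok, 1→ok, 5→fails, 6→fails.

Violated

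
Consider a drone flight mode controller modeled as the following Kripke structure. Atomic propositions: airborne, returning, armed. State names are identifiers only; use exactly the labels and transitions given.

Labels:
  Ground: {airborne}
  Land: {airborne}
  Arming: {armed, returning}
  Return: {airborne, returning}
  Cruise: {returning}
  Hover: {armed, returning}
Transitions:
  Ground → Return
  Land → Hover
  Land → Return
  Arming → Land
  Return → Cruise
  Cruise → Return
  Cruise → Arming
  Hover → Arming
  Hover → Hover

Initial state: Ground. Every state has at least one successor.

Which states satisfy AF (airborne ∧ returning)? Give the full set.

{Ground, Return}

States satisfying airborne ∧ returning: {Return}.
States satisfying AF (airborne ∧ returning): {Ground, Return}.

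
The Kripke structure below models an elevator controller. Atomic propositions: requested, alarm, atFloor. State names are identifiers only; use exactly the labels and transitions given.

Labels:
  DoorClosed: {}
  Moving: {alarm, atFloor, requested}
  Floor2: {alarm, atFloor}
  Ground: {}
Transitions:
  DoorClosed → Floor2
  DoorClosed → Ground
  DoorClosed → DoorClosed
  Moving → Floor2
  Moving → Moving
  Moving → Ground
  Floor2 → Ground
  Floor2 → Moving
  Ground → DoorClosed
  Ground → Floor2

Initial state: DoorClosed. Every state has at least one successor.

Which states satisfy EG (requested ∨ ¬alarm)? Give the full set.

States satisfying requested ∨ ¬alarm: {DoorClosed, Moving, Ground}.
States satisfying EG (requested ∨ ¬alarm): {DoorClosed, Moving, Ground}.

{DoorClosed, Moving, Ground}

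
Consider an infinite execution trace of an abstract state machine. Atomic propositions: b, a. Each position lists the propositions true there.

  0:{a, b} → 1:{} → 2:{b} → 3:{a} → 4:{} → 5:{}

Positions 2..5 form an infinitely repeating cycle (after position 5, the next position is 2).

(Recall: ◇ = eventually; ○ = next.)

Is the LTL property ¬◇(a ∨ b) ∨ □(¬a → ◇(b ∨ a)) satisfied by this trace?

¬a → ◇(b ∨ a) holds at every position 0..5, and those are all positions ever visited, so □(¬a → ◇(b ∨ a)) holds.
Positions where ¬a holds: 1, 2, 4, 5.
Check ◇(b ∨ a) at each: 1→ok, 2→ok, 4→ok, 5→ok.
At position 0: ¬◇(a ∨ b) is false; □(¬a → ◇(b ∨ a)) is true; so ¬◇(a ∨ b) ∨ □(¬a → ◇(b ∨ a)) is true.

Yes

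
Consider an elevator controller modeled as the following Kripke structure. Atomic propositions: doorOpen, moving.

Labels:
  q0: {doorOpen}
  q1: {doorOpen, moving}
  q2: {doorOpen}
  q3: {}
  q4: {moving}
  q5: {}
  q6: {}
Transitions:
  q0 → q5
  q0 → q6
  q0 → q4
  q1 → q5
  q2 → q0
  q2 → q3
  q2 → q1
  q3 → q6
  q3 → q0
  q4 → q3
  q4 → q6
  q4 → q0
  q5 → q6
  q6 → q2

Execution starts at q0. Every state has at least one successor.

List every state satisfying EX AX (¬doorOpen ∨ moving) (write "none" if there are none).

States satisfying AX (¬doorOpen ∨ moving): {q0, q1, q5}.
States satisfying EX AX (¬doorOpen ∨ moving): {q0, q1, q2, q3, q4}.

{q0, q1, q2, q3, q4}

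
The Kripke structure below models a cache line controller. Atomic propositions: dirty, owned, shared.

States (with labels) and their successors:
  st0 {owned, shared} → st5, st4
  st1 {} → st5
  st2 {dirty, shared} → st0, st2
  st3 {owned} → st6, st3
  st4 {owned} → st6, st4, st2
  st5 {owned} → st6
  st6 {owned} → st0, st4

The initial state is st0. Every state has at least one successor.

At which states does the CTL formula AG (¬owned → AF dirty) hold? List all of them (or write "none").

{st0, st2, st3, st4, st5, st6}

States satisfying ¬owned → AF dirty: {st0, st2, st3, st4, st5, st6}.
States satisfying AG (¬owned → AF dirty): {st0, st2, st3, st4, st5, st6}.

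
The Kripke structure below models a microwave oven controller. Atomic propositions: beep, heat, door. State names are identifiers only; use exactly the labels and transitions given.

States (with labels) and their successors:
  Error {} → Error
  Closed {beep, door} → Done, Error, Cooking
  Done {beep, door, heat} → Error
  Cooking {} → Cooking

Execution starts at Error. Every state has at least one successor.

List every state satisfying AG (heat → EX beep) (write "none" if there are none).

States satisfying heat → EX beep: {Error, Closed, Cooking}.
States satisfying AG (heat → EX beep): {Error, Cooking}.

{Error, Cooking}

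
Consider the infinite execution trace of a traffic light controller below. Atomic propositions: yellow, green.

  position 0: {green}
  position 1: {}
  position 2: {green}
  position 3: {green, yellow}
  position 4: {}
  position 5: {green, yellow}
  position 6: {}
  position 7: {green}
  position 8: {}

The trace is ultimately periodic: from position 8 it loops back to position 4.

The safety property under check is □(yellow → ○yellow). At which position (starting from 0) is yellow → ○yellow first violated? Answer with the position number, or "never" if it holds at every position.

Check yellow → ○yellow at each position in order: 0 ✓, 1 ✓, 2 ✓.
At position 3 the labels are {green, yellow} and the next position 4 has {}, so yellow → ○yellow is false there. This is the first violation.

3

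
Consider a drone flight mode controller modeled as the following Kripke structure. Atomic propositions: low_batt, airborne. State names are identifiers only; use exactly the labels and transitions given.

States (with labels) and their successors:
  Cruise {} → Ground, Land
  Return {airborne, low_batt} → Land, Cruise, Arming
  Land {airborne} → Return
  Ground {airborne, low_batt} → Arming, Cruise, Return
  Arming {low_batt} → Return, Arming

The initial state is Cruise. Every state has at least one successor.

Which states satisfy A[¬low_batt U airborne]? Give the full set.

{Cruise, Return, Land, Ground}

States satisfying ¬low_batt: {Cruise, Land}.
States satisfying airborne: {Return, Land, Ground}.
States satisfying A[¬low_batt U airborne]: {Cruise, Return, Land, Ground}.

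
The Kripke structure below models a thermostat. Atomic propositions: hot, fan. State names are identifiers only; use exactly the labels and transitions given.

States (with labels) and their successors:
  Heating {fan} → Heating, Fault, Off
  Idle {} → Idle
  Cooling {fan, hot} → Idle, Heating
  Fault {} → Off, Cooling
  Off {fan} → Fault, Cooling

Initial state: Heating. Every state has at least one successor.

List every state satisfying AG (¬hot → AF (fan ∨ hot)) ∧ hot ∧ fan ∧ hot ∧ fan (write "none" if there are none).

none

States satisfying ¬hot → AF (fan ∨ hot): {Heating, Cooling, Fault, Off}.
States satisfying AG (¬hot → AF (fan ∨ hot)): ∅.
States satisfying hot ∧ fan: {Cooling}.
States satisfying hot ∧ fan ∧ hot ∧ fan: {Cooling}.
States satisfying AG (¬hot → AF (fan ∨ hot)) ∧ hot ∧ fan ∧ hot ∧ fan: ∅.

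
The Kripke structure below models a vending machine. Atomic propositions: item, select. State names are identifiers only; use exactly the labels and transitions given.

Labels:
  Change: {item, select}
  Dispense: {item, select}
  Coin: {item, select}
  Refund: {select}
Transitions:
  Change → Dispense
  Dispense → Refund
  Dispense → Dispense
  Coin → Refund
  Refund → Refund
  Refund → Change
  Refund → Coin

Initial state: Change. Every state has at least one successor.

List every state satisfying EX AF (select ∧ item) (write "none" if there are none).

{Change, Dispense, Refund}

States satisfying AF (select ∧ item): {Change, Dispense, Coin}.
States satisfying EX AF (select ∧ item): {Change, Dispense, Refund}.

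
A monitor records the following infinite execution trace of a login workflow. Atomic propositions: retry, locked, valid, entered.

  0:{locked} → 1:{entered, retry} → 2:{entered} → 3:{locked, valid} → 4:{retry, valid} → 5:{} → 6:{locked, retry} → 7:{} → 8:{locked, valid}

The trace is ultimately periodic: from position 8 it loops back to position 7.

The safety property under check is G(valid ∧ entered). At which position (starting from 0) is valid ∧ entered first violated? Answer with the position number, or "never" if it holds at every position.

0

At position 0 the labels are {locked}, so valid ∧ entered is false there. This is the first violation.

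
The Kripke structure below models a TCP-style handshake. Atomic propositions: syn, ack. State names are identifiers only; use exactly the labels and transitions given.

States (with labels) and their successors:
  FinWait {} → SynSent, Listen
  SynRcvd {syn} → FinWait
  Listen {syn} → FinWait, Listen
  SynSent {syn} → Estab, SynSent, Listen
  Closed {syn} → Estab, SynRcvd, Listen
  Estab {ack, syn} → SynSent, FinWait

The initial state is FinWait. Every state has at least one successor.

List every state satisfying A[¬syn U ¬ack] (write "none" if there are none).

States satisfying ¬syn: {FinWait}.
States satisfying ¬ack: {FinWait, SynRcvd, Listen, SynSent, Closed}.
States satisfying A[¬syn U ¬ack]: {FinWait, SynRcvd, Listen, SynSent, Closed}.

{FinWait, SynRcvd, Listen, SynSent, Closed}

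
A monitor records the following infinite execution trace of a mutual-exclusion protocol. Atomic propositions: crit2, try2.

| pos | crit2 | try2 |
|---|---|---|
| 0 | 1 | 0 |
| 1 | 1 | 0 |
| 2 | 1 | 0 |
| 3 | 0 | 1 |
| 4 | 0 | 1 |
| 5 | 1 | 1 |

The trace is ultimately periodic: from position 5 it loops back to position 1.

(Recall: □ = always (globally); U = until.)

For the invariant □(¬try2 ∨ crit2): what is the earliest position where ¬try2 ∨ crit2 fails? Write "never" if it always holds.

Check ¬try2 ∨ crit2 at each position in order: 0 ✓, 1 ✓, 2 ✓.
At position 3 the labels are {try2}, so ¬try2 ∨ crit2 is false there. This is the first violation.

3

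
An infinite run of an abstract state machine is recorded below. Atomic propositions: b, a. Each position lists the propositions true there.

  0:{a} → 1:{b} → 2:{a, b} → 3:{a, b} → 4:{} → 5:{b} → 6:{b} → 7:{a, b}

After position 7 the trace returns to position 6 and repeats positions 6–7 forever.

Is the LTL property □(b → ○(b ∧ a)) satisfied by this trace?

Violated

b → ○(b ∧ a) must hold at every position from 0 onward. It fails at position 3, so □(b → ○(b ∧ a)) is false.
Positions where b holds: 1, 2, 3, 5, 6, 7.
Check ○(b ∧ a) at each: 1→ok, 2→ok, 3→fails, 5→fails, 6→ok, 7→fails.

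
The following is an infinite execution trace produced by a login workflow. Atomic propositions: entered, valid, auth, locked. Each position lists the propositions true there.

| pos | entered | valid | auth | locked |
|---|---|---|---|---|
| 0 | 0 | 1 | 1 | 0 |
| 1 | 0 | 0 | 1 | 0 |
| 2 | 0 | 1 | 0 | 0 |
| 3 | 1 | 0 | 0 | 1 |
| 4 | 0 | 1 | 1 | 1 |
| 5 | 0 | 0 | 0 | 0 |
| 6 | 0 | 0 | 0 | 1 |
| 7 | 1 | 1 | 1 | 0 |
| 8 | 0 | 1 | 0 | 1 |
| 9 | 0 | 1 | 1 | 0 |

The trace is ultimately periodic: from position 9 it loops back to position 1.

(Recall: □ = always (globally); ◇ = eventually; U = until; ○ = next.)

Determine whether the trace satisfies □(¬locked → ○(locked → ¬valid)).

¬locked → ○(locked → ¬valid) must hold at every position from 0 onward. It fails at position 7, so □(¬locked → ○(locked → ¬valid)) is false.
Positions where ¬locked holds: 0, 1, 2, 5, 7, 9.
Check ○(locked → ¬valid) at each: 0→ok, 1→ok, 2→ok, 5→ok, 7→fails, 9→ok.

No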